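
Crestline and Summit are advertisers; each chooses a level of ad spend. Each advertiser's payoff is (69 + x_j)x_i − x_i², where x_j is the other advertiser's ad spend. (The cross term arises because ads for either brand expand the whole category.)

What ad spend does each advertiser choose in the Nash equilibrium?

Crestline's payoff is (69 + x_S)x_C − x_C².
∂π/∂x_C = 69 + x_S − 2x_C = 0, so x_C = 34.5 + 0.5x_S.
Setting x_C = x_S in the reaction function: x_C = 34.5 + 0.5x_C, so x_C = 34.5 / 0.5 = 69.

69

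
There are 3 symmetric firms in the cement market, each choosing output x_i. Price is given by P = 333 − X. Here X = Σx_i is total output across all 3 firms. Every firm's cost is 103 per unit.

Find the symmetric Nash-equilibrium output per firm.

57.5

A representative firm's profit is π_i = x_i(333 − X) − 103x_i, with X = x_i + Σ_{j≠i} x_j.
First-order condition: 230 − 2x_i − Σ_{j≠i} x_j = 0.
With identical firms, set every x_j = x: then 230 − 2x − 2x = 0, i.e. x = 230/4 = 57.5.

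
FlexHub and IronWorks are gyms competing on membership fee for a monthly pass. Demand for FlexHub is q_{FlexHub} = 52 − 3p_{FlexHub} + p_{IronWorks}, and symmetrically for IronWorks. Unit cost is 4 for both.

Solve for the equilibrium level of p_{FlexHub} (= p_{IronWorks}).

FlexHub's profit: π = (p_{FlexHub} − 4)(52 − 3p_{FlexHub} + p_{IronWorks}).
∂π/∂p_{FlexHub} = 64 − 6p_{FlexHub} + p_{IronWorks} = 0 ⇒ p_{FlexHub} = 32/3 + (1/6)p_{IronWorks}.
The game is symmetric, so in equilibrium p_{IronWorks} = p_{FlexHub}: the reaction function gives (5/6)p_{FlexHub} = 32/3, hence p_{FlexHub} = 12.8.

12.8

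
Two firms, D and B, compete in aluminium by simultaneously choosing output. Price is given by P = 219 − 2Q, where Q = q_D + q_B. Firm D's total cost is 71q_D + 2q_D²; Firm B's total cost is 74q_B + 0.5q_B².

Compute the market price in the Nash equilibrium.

Firm D's profit: π = q_D(219 − 2(q_D + q_B)) − 71q_D − 2q_D².
∂π/∂q_D = 148 − 8q_D − 2q_B = 0, so q_D = 18.5 − 0.25q_B.
For B: ∂π/∂q_B = 145 − 5q_B − 2q_D = 0 ⇒ q_B = 29 − 0.4q_D.
Solving the two reaction functions simultaneously: (1 − (−0.25)(−0.4))q_D = 18.5 − 0.25·29, so 0.9q_D = 11.25 and q_D = 12.5.
Then q_B = 29 − 0.4·12.5 = 24.
Equilibrium price: P = 219 − 2·36.5 = 146.

146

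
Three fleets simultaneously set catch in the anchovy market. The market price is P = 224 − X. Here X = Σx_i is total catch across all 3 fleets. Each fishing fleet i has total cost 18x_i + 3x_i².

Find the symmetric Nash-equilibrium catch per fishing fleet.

A representative fishing fleet's profit is π_i = x_i(224 − X) − 18x_i − 3x_i², with X = x_i + Σ_{j≠i} x_j.
First-order condition: 206 − 8x_i − Σ_{j≠i} x_j = 0.
With identical fishing fleets, set every x_j = x: then 206 − 8x − 2x = 0, i.e. x = 206/10 = 20.6.

20.6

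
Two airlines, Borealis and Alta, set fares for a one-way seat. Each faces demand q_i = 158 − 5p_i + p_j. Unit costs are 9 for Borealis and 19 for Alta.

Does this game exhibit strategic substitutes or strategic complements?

Borealis's profit: π = (p_{Borealis} − 9)(158 − 5p_{Borealis} + p_{Alta}).
∂π/∂p_{Borealis} = 203 − 10p_{Borealis} + p_{Alta} = 0 ⇒ p_{Borealis} = 20.3 + 0.1p_{Alta}.
The best-response slope dp_{Borealis}/dp_{Alta} = 0.1 > 0: the reaction function is upward-sloping, so the choices are strategic complements.

strategic complements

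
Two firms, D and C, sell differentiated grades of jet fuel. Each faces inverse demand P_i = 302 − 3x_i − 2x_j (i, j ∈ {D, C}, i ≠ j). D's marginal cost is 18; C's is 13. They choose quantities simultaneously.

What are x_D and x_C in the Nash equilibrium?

35.1875, 36.4375

Firm D's profit: π = x_D(302 − 3x_D − 2x_C) − 18x_D.
∂π/∂x_D = 284 − 6x_D − 2x_C = 0 ⇒ x_D = 142/3 − (1/3)x_C.
Similarly x_C = 289/6 − (1/3)x_D.
Solving the two reaction functions simultaneously: (1 − (−1/3)(−1/3))x_D = 142/3 − (1/3)·(289/6), so (8/9)x_D = 563/18 and x_D = 35.1875.
Then x_C = 289/6 − (1/3)·35.1875 = 36.4375.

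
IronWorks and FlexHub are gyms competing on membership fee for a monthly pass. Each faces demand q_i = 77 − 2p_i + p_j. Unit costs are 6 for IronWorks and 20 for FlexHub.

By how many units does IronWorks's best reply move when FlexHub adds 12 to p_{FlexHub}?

3

IronWorks's profit: π = (p_{IronWorks} − 6)(77 − 2p_{IronWorks} + p_{FlexHub}).
∂π/∂p_{IronWorks} = 89 − 4p_{IronWorks} + p_{FlexHub} = 0 ⇒ p_{IronWorks} = 22.25 + 0.25p_{FlexHub}.
The reaction-function slope is 0.25, so a 12-unit rise in p_{FlexHub} moves p_{IronWorks} by 0.25 × 12 = 3. IronWorks's best response rises — the actions are strategic complements.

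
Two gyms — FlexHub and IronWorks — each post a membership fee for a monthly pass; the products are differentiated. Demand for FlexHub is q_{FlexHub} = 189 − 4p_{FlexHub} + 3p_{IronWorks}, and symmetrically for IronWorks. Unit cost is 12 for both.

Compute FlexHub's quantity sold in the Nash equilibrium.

141.6

FlexHub's profit: π = (p_{FlexHub} − 12)(189 − 4p_{FlexHub} + 3p_{IronWorks}).
∂π/∂p_{FlexHub} = 237 − 8p_{FlexHub} + 3p_{IronWorks} = 0 ⇒ p_{FlexHub} = 29.625 + 0.375p_{IronWorks}.
The game is symmetric, so in equilibrium p_{IronWorks} = p_{FlexHub}: the reaction function gives 0.625p_{FlexHub} = 29.625, hence p_{FlexHub} = 47.4.
q_{FlexHub} = 189 − 4·47.4 + 3·47.4 = 141.6.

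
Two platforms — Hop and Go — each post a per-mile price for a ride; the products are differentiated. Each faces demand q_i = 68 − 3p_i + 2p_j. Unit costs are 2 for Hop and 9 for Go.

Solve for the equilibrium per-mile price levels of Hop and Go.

19.8125, 22.4375

Hop's profit: π = (p_{Hop} − 2)(68 − 3p_{Hop} + 2p_{Go}).
∂π/∂p_{Hop} = 74 − 6p_{Hop} + 2p_{Go} = 0 ⇒ p_{Hop} = 37/3 + (1/3)p_{Go}.
Similarly p_{Go} = 95/6 + (1/3)p_{Hop}.
Substituting the second reaction function into the first: p_{Hop} = 37/3 + (1/3)(95/6 + (1/3)p_{Hop}), which gives (8/9)p_{Hop} = 317/18 ⇒ p_{Hop} = 19.8125.
Then p_{Go} = 95/6 + (1/3)·19.8125 = 22.4375.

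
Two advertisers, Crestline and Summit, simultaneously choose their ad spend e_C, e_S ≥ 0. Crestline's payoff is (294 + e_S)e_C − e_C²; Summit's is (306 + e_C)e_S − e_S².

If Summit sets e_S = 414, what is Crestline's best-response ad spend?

354

Expanding Crestline's payoff: 294e_C + e_Se_C − e_C².
∂π/∂e_C = 294 + e_S − 2e_C = 0, so e_C = 147 + 0.5e_S.
At e_S = 414: e_C = 147 + 0.5·414 = 354.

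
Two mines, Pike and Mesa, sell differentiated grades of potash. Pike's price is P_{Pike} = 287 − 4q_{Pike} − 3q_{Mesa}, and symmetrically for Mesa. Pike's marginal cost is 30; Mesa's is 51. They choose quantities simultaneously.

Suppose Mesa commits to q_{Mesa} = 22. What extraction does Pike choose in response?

23.875

Mine Pike's profit: π = q_{Pike}(287 − 4q_{Pike} − 3q_{Mesa}) − 30q_{Pike}.
∂π/∂q_{Pike} = 257 − 8q_{Pike} − 3q_{Mesa} = 0 ⇒ q_{Pike} = 32.125 − 0.375q_{Mesa}.
At q_{Mesa} = 22: q_{Pike} = 32.125 − 0.375·22 = 23.875.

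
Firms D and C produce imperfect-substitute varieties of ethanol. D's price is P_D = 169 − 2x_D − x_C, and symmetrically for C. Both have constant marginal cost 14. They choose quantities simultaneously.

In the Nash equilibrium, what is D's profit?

1922

Firm D's profit: π = x_D(169 − 2x_D − x_C) − 14x_D.
∂π/∂x_D = 155 − 4x_D − x_C = 0 ⇒ x_D = 38.75 − 0.25x_C.
By symmetry x_C = x_D; substituting into the reaction function, 1.25x_D = 38.75 and x_D = 31.
P_D = 169 − 2·31 − 31 = 76.
Profit = (76 − 14)·31 = 1922.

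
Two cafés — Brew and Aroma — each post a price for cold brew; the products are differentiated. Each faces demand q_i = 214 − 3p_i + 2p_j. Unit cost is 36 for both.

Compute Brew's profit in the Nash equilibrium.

5940.75

Brew's profit: π = (p_{Brew} − 36)(214 − 3p_{Brew} + 2p_{Aroma}).
∂π/∂p_{Brew} = 322 − 6p_{Brew} + 2p_{Aroma} = 0 ⇒ p_{Brew} = 161/3 + (1/3)p_{Aroma}.
The game is symmetric, so in equilibrium p_{Aroma} = p_{Brew}: the reaction function gives (2/3)p_{Brew} = 161/3, hence p_{Brew} = 80.5.
q_{Brew} = 214 − 3·80.5 + 2·80.5 = 133.5.
Profit = (80.5 − 36)·133.5 = 5940.75.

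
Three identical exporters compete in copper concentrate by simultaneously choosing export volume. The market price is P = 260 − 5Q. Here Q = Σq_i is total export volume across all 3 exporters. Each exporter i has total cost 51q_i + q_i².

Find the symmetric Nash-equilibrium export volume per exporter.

A representative exporter's profit is π_i = q_i(260 − 5Q) − 51q_i − q_i², with Q = q_i + Σ_{j≠i} q_j.
First-order condition: 209 − 12q_i − 5Σ_{j≠i} q_j = 0.
Imposing symmetry (q_j = q for all j) turns Σ_{j≠i} q_j into 2q, so 209 = 22q and q = 9.5.

9.5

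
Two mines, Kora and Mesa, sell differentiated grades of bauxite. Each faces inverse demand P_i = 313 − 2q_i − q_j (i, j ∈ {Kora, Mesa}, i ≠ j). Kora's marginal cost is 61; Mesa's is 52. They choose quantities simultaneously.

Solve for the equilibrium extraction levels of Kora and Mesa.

49.8, 52.8

Mine Kora's profit: π = q_{Kora}(313 − 2q_{Kora} − q_{Mesa}) − 61q_{Kora}.
∂π/∂q_{Kora} = 252 − 4q_{Kora} − q_{Mesa} = 0 ⇒ q_{Kora} = 63 − 0.25q_{Mesa}.
Similarly q_{Mesa} = 65.25 − 0.25q_{Kora}.
Plugging q_{Mesa} into Kora's best response: q_{Kora} = 63 − 0.25(65.25 − 0.25q_{Kora}) ⇒ 0.9375q_{Kora} = 46.6875, so q_{Kora} = 49.8.
Then q_{Mesa} = 65.25 − 0.25·49.8 = 52.8.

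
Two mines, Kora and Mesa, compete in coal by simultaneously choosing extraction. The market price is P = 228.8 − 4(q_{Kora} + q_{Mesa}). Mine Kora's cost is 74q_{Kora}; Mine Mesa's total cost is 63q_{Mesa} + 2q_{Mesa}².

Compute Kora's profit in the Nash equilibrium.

891.6196

Mine Kora's profit: π = q_{Kora}(228.8 − 4(q_{Kora} + q_{Mesa})) − 74q_{Kora}.
∂π/∂q_{Kora} = 154.8 − 8q_{Kora} − 4q_{Mesa} = 0, so q_{Kora} = 19.35 − 0.5q_{Mesa}.
For Mesa: ∂π/∂q_{Mesa} = 165.8 − 12q_{Mesa} − 4q_{Kora} = 0 ⇒ q_{Mesa} = 829/60 − (1/3)q_{Kora}.
Solving the two reaction functions simultaneously: (1 − (−0.5)(−1/3))q_{Kora} = 19.35 − 0.5·(829/60), so (5/6)q_{Kora} = 1493/120 and q_{Kora} = 14.93.
Then q_{Mesa} = 829/60 − (1/3)·14.93 = 8.84.
Price P = 228.8 − 4·23.77 = 133.72.
Kora's profit: (133.72 − 74)·14.93 = 891.6196.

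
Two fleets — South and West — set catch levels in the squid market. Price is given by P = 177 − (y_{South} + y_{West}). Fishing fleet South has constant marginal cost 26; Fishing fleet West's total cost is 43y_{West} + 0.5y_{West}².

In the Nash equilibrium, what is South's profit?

Fishing fleet South's profit: π = y_{South}(177 − (y_{South} + y_{West})) − 26y_{South}.
∂π/∂y_{South} = 151 − 2y_{South} − y_{West} = 0, so y_{South} = 75.5 − 0.5y_{West}.
For West: ∂π/∂y_{West} = 134 − 3y_{West} − y_{South} = 0 ⇒ y_{West} = 134/3 − (1/3)y_{South}.
Substituting the second reaction function into the first: y_{South} = 75.5 − 0.5(134/3 − (1/3)y_{South}), which gives (5/6)y_{South} = 319/6 ⇒ y_{South} = 63.8.
Then y_{West} = 134/3 − (1/3)·63.8 = 23.4.
Price P = 177 − 87.2 = 89.8.
South's profit: (89.8 − 26)·63.8 = 4070.44.

4070.44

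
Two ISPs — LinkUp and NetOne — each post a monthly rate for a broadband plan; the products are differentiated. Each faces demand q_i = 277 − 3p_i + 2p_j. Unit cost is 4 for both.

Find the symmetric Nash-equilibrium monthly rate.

LinkUp's profit: π = (p_{LinkUp} − 4)(277 − 3p_{LinkUp} + 2p_{NetOne}).
∂π/∂p_{LinkUp} = 289 − 6p_{LinkUp} + 2p_{NetOne} = 0 ⇒ p_{LinkUp} = 289/6 + (1/3)p_{NetOne}.
Setting p_{LinkUp} = p_{NetOne} in the reaction function: p_{LinkUp} = 289/6 + (1/3)p_{LinkUp}, so p_{LinkUp} = (289/6) / (2/3) = 72.25.

72.25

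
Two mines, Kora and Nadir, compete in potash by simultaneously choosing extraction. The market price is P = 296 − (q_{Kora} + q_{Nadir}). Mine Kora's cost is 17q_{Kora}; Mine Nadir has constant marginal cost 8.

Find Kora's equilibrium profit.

Mine Kora's profit: π = q_{Kora}(296 − (q_{Kora} + q_{Nadir})) − 17q_{Kora}.
∂π/∂q_{Kora} = 279 − 2q_{Kora} − q_{Nadir} = 0, so q_{Kora} = 139.5 − 0.5q_{Nadir}.
By the same steps for Nadir: q_{Nadir} = 144 − 0.5q_{Kora}.
Solving the two reaction functions simultaneously: (1 − (−0.5)(−0.5))q_{Kora} = 139.5 − 0.5·144, so 0.75q_{Kora} = 67.5 and q_{Kora} = 90.
Then q_{Nadir} = 144 − 0.5·90 = 99.
Price P = 296 − 189 = 107.
Kora's profit: (107 − 17)·90 = 8100.

8100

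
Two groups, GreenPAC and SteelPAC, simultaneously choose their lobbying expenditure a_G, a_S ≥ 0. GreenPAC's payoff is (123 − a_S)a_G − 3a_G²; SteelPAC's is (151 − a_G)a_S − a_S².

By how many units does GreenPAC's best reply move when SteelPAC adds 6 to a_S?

-1

Expanding GreenPAC's payoff: 123a_G − a_Sa_G − 3a_G².
∂π/∂a_G = 123 − a_S − 6a_G = 0, so a_G = 20.5 − (1/6)a_S.
The reaction-function slope is −1/6, so a 6-unit rise in a_S moves a_G by −1/6 × 6 = −1. GreenPAC's best response falls — the actions are strategic substitutes.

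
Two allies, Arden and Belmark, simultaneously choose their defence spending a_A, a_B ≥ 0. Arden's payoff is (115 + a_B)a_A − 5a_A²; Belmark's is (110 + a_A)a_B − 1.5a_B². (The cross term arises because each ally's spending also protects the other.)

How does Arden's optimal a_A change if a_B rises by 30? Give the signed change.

3

Expanding Arden's payoff: 115a_A + a_Ba_A − 5a_A².
∂π/∂a_A = 115 + a_B − 10a_A = 0, so a_A = 11.5 + 0.1a_B.
The reaction-function slope is 0.1, so a 30-unit rise in a_B moves a_A by 0.1 × 30 = 3. Arden's best response rises — the actions are strategic complements.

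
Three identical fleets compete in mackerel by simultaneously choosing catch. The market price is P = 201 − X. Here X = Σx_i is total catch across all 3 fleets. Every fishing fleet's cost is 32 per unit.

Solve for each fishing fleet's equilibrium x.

A representative fishing fleet's profit is π_i = x_i(201 − X) − 32x_i, with X = x_i + Σ_{j≠i} x_j.
First-order condition: 169 − 2x_i − Σ_{j≠i} x_j = 0.
With identical fishing fleets, set every x_j = x: then 169 − 2x − 2x = 0, i.e. x = 169/4 = 42.25.

42.25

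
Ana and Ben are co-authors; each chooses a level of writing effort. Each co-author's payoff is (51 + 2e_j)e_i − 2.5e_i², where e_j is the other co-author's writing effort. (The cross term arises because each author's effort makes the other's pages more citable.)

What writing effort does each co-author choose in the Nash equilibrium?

Ana's payoff is (51 + 2e_B)e_A − 2.5e_A².
∂π/∂e_A = 51 + 2e_B − 5e_A = 0, so e_A = 10.2 + 0.4e_B.
The game is symmetric, so in equilibrium e_B = e_A: the reaction function gives 0.6e_A = 10.2, hence e_A = 17.

17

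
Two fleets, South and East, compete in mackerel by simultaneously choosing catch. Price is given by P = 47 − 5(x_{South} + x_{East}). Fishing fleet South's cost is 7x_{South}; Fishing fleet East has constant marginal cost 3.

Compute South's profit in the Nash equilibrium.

Fishing fleet South's profit: π = x_{South}(47 − 5(x_{South} + x_{East})) − 7x_{South}.
∂π/∂x_{South} = 40 − 10x_{South} − 5x_{East} = 0, so x_{South} = 4 − 0.5x_{East}.
By the same steps for East: x_{East} = 4.4 − 0.5x_{South}.
Plugging x_{East} into South's best response: x_{South} = 4 − 0.5(4.4 − 0.5x_{South}) ⇒ 0.75x_{South} = 1.8, so x_{South} = 2.4.
Then x_{East} = 4.4 − 0.5·2.4 = 3.2.
Price P = 47 − 5·5.6 = 19.
South's profit: (19 − 7)·2.4 = 28.8.

28.8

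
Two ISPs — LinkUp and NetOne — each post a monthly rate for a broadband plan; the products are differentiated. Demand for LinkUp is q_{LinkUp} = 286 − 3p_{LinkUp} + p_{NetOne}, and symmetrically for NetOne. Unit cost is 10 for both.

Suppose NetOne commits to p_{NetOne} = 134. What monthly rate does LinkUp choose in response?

75

LinkUp's profit: π = (p_{LinkUp} − 10)(286 − 3p_{LinkUp} + p_{NetOne}).
∂π/∂p_{LinkUp} = 316 − 6p_{LinkUp} + p_{NetOne} = 0 ⇒ p_{LinkUp} = 158/3 + (1/6)p_{NetOne}.
At p_{NetOne} = 134: p_{LinkUp} = 158/3 + (1/6)·134 = 75.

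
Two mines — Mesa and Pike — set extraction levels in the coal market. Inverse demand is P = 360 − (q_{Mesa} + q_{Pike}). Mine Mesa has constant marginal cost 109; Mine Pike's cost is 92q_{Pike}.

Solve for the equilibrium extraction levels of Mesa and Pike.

Mine Mesa's profit: π = q_{Mesa}(360 − (q_{Mesa} + q_{Pike})) − 109q_{Mesa}.
∂π/∂q_{Mesa} = 251 − 2q_{Mesa} − q_{Pike} = 0, so q_{Mesa} = 125.5 − 0.5q_{Pike}.
By the same steps for Pike: q_{Pike} = 134 − 0.5q_{Mesa}.
Solving the two reaction functions simultaneously: (1 − (−0.5)(−0.5))q_{Mesa} = 125.5 − 0.5·134, so 0.75q_{Mesa} = 58.5 and q_{Mesa} = 78.
Then q_{Pike} = 134 − 0.5·78 = 95.

78, 95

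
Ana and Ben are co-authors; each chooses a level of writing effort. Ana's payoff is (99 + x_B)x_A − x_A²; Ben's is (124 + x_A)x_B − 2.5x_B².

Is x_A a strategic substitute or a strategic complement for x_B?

strategic complements

Expanding Ana's payoff: 99x_A + x_Bx_A − x_A².
∂π/∂x_A = 99 + x_B − 2x_A = 0, so x_A = 49.5 + 0.5x_B.
The best-response slope dx_A/dx_B = 0.5 > 0: the reaction function is upward-sloping, so the choices are strategic complements.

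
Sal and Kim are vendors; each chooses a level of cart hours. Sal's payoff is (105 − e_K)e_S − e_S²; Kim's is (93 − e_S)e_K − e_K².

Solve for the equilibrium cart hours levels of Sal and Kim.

39, 27

Expanding Sal's payoff: 105e_S − e_Ke_S − e_S².
∂π/∂e_S = 105 − e_K − 2e_S = 0, so e_S = 52.5 − 0.5e_K.
Likewise for Kim: e_K = 46.5 − 0.5e_S.
Plugging e_K into Sal's best response: e_S = 52.5 − 0.5(46.5 − 0.5e_S) ⇒ 0.75e_S = 29.25, so e_S = 39.
Then e_K = 46.5 − 0.5·39 = 27.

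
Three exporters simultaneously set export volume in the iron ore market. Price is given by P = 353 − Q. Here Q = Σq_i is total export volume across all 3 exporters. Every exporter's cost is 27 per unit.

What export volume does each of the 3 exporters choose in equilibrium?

A representative exporter's profit is π_i = q_i(353 − Q) − 27q_i, with Q = q_i + Σ_{j≠i} q_j.
First-order condition: 326 − 2q_i − Σ_{j≠i} q_j = 0.
With identical exporters, set every q_j = q: then 326 − 2q − 2q = 0, i.e. q = 326/4 = 81.5.

81.5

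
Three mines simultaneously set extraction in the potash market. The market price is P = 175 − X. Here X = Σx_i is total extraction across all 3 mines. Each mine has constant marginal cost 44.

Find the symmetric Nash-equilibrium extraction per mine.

32.75

A representative mine's profit is π_i = x_i(175 − X) − 44x_i, with X = x_i + Σ_{j≠i} x_j.
First-order condition: 131 − 2x_i − Σ_{j≠i} x_j = 0.
With identical mines, set every x_j = x: then 131 − 2x − 2x = 0, i.e. x = 131/4 = 32.75.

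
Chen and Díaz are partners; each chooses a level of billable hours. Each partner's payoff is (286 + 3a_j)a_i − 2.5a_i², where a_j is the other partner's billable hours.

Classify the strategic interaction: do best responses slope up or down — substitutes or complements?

strategic complements

Chen's payoff is (286 + 3a_D)a_C − 2.5a_C².
∂π/∂a_C = 286 + 3a_D − 5a_C = 0, so a_C = 57.2 + 0.6a_D.
The best-response slope da_C/da_D = 0.6 > 0: the reaction function is upward-sloping, so the choices are strategic complements.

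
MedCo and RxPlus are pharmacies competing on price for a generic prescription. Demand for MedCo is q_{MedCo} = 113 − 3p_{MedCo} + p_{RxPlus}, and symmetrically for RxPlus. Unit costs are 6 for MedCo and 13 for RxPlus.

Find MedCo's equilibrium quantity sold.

62.4

MedCo's profit: π = (p_{MedCo} − 6)(113 − 3p_{MedCo} + p_{RxPlus}).
∂π/∂p_{MedCo} = 131 − 6p_{MedCo} + p_{RxPlus} = 0 ⇒ p_{MedCo} = 131/6 + (1/6)p_{RxPlus}.
Similarly p_{RxPlus} = 76/3 + (1/6)p_{MedCo}.
Plugging p_{RxPlus} into MedCo's best response: p_{MedCo} = 131/6 + (1/6)(76/3 + (1/6)p_{MedCo}) ⇒ (35/36)p_{MedCo} = 469/18, so p_{MedCo} = 26.8.
Then p_{RxPlus} = 76/3 + (1/6)·26.8 = 29.8.
q_{MedCo} = 113 − 3·26.8 + 29.8 = 62.4.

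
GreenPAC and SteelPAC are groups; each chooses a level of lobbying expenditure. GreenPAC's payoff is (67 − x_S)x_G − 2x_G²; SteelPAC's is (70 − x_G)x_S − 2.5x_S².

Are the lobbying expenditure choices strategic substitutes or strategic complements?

strategic substitutes

Expanding GreenPAC's payoff: 67x_G − x_Sx_G − 2x_G².
∂π/∂x_G = 67 − x_S − 4x_G = 0, so x_G = 16.75 − 0.25x_S.
The best-response slope dx_G/dx_S = −0.25 < 0: the reaction function is downward-sloping, so the choices are strategic substitutes.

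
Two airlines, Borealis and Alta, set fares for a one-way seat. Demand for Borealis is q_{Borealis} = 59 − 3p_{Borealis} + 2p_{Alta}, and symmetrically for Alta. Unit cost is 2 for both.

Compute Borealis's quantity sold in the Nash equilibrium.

Borealis's profit: π = (p_{Borealis} − 2)(59 − 3p_{Borealis} + 2p_{Alta}).
∂π/∂p_{Borealis} = 65 − 6p_{Borealis} + 2p_{Alta} = 0 ⇒ p_{Borealis} = 65/6 + (1/3)p_{Alta}.
By symmetry p_{Alta} = p_{Borealis}; substituting into the reaction function, (2/3)p_{Borealis} = 65/6 and p_{Borealis} = 16.25.
q_{Borealis} = 59 − 3·16.25 + 2·16.25 = 42.75.

42.75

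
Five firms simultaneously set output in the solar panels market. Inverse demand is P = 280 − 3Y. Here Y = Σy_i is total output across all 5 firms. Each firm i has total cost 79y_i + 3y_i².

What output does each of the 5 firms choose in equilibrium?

8.375

A representative firm's profit is π_i = y_i(280 − 3Y) − 79y_i − 3y_i², with Y = y_i + Σ_{j≠i} y_j.
First-order condition: 201 − 12y_i − 3Σ_{j≠i} y_j = 0.
With identical firms, set every y_j = y: then 201 − 12y − 12y = 0, i.e. y = 201/24 = 8.375.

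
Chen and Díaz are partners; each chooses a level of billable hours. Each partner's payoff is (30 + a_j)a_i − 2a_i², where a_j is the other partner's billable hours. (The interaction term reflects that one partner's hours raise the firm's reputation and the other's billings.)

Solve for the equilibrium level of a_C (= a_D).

Chen's payoff is (30 + a_D)a_C − 2a_C².
∂π/∂a_C = 30 + a_D − 4a_C = 0, so a_C = 7.5 + 0.25a_D.
The game is symmetric, so in equilibrium a_D = a_C: the reaction function gives 0.75a_C = 7.5, hence a_C = 10.

10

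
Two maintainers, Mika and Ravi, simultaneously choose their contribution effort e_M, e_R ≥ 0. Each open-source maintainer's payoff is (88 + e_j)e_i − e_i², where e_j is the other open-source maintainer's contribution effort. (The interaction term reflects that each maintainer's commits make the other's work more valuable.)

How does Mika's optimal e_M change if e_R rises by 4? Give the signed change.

2

Mika's payoff is (88 + e_R)e_M − e_M².
∂π/∂e_M = 88 + e_R − 2e_M = 0, so e_M = 44 + 0.5e_R.
The reaction-function slope is 0.5, so a 4-unit rise in e_R moves e_M by 0.5 × 4 = 2. Mika's best response rises — the actions are strategic complements.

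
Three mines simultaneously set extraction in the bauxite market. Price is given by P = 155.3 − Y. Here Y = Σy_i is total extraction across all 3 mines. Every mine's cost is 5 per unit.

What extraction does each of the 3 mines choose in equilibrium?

A representative mine's profit is π_i = y_i(155.3 − Y) − 5y_i, with Y = y_i + Σ_{j≠i} y_j.
First-order condition: 150.3 − 2y_i − Σ_{j≠i} y_j = 0.
In a symmetric equilibrium every mine chooses the same y, so Σ_{j≠i} y_j = 2y. The condition becomes 150.3 − 4y = 0, giving y = 150.3/4 = 37.575.

37.575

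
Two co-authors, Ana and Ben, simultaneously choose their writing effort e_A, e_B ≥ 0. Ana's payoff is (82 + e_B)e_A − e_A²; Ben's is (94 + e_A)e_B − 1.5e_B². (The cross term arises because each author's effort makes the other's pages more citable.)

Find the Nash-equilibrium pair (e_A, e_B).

68, 54

Expanding Ana's payoff: 82e_A + e_Be_A − e_A².
∂π/∂e_A = 82 + e_B − 2e_A = 0, so e_A = 41 + 0.5e_B.
Likewise for Ben: e_B = 94/3 + (1/3)e_A.
Plugging e_B into Ana's best response: e_A = 41 + 0.5(94/3 + (1/3)e_A) ⇒ (5/6)e_A = 170/3, so e_A = 68.
Then e_B = 94/3 + (1/3)·68 = 54.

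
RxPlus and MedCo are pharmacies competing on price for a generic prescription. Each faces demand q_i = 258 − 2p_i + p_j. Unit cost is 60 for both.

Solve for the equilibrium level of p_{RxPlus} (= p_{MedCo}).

RxPlus's profit: π = (p_{RxPlus} − 60)(258 − 2p_{RxPlus} + p_{MedCo}).
∂π/∂p_{RxPlus} = 378 − 4p_{RxPlus} + p_{MedCo} = 0 ⇒ p_{RxPlus} = 94.5 + 0.25p_{MedCo}.
The game is symmetric, so in equilibrium p_{MedCo} = p_{RxPlus}: the reaction function gives 0.75p_{RxPlus} = 94.5, hence p_{RxPlus} = 126.

126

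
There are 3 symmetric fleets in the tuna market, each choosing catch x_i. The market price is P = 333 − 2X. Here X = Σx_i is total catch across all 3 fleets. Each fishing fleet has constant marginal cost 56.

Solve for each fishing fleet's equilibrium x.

34.625

A representative fishing fleet's profit is π_i = x_i(333 − 2X) − 56x_i, with X = x_i + Σ_{j≠i} x_j.
First-order condition: 277 − 4x_i − 2Σ_{j≠i} x_j = 0.
In a symmetric equilibrium every fishing fleet chooses the same x, so Σ_{j≠i} x_j = 2x. The condition becomes 277 − 8x = 0, giving x = 277/8 = 34.625.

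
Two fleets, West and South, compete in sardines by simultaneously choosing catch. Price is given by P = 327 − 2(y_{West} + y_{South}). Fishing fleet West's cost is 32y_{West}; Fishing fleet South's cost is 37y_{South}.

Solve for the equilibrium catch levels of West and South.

Fishing fleet West's profit: π = y_{West}(327 − 2(y_{West} + y_{South})) − 32y_{West}.
∂π/∂y_{West} = 295 − 4y_{West} − 2y_{South} = 0, so y_{West} = 73.75 − 0.5y_{South}.
By the same steps for South: y_{South} = 72.5 − 0.5y_{West}.
Substituting the second reaction function into the first: y_{West} = 73.75 − 0.5(72.5 − 0.5y_{West}), which gives 0.75y_{West} = 37.5 ⇒ y_{West} = 50.
Then y_{South} = 72.5 − 0.5·50 = 47.5.

50, 47.5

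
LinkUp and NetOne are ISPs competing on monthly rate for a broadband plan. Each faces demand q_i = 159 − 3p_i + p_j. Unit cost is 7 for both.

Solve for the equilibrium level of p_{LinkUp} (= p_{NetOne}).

36

LinkUp's profit: π = (p_{LinkUp} − 7)(159 − 3p_{LinkUp} + p_{NetOne}).
∂π/∂p_{LinkUp} = 180 − 6p_{LinkUp} + p_{NetOne} = 0 ⇒ p_{LinkUp} = 30 + (1/6)p_{NetOne}.
The game is symmetric, so in equilibrium p_{NetOne} = p_{LinkUp}: the reaction function gives (5/6)p_{LinkUp} = 30, hence p_{LinkUp} = 36.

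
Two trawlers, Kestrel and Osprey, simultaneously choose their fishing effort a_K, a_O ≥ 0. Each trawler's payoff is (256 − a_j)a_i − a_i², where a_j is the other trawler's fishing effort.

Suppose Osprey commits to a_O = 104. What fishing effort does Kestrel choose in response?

Kestrel's payoff is (256 − a_O)a_K − a_K².
∂π/∂a_K = 256 − a_O − 2a_K = 0, so a_K = 128 − 0.5a_O.
At a_O = 104: a_K = 128 − 0.5·104 = 76.

76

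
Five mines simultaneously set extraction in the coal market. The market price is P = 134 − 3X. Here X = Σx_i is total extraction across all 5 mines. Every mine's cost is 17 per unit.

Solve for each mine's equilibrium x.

6.5

A representative mine's profit is π_i = x_i(134 − 3X) − 17x_i, with X = x_i + Σ_{j≠i} x_j.
First-order condition: 117 − 6x_i − 3Σ_{j≠i} x_j = 0.
With identical mines, set every x_j = x: then 117 − 6x − 12x = 0, i.e. x = 117/18 = 6.5.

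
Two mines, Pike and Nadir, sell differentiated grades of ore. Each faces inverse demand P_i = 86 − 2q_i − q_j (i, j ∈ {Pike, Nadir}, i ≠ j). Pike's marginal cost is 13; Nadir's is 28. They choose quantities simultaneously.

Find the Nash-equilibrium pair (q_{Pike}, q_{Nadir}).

15.6, 10.6

Mine Pike's profit: π = q_{Pike}(86 − 2q_{Pike} − q_{Nadir}) − 13q_{Pike}.
∂π/∂q_{Pike} = 73 − 4q_{Pike} − q_{Nadir} = 0 ⇒ q_{Pike} = 18.25 − 0.25q_{Nadir}.
Similarly q_{Nadir} = 14.5 − 0.25q_{Pike}.
Solving the two reaction functions simultaneously: (1 − (−0.25)(−0.25))q_{Pike} = 18.25 − 0.25·14.5, so 0.9375q_{Pike} = 14.625 and q_{Pike} = 15.6.
Then q_{Nadir} = 14.5 − 0.25·15.6 = 10.6.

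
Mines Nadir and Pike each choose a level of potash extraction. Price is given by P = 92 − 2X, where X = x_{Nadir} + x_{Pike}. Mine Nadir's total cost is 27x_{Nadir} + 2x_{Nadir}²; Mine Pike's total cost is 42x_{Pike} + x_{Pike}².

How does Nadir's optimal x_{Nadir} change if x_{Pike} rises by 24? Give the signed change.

Mine Nadir's profit: π = x_{Nadir}(92 − 2(x_{Nadir} + x_{Pike})) − 27x_{Nadir} − 2x_{Nadir}².
∂π/∂x_{Nadir} = 65 − 8x_{Nadir} − 2x_{Pike} = 0, so x_{Nadir} = 8.125 − 0.25x_{Pike}.
The reaction-function slope is −0.25, so a 24-unit rise in x_{Pike} moves x_{Nadir} by −0.25 × 24 = −6. Nadir's best response falls — the actions are strategic substitutes.

-6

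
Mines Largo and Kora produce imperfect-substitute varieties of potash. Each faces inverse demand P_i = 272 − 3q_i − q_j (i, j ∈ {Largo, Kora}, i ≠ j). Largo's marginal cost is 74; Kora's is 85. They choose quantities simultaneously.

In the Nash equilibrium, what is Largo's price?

159.8

Mine Largo's profit: π = q_{Largo}(272 − 3q_{Largo} − q_{Kora}) − 74q_{Largo}.
∂π/∂q_{Largo} = 198 − 6q_{Largo} − q_{Kora} = 0 ⇒ q_{Largo} = 33 − (1/6)q_{Kora}.
Similarly q_{Kora} = 187/6 − (1/6)q_{Largo}.
Substituting the second reaction function into the first: q_{Largo} = 33 − (1/6)(187/6 − (1/6)q_{Largo}), which gives (35/36)q_{Largo} = 1001/36 ⇒ q_{Largo} = 28.6.
Then q_{Kora} = 187/6 − (1/6)·28.6 = 26.4.
P_{Largo} = 272 − 3·28.6 − 26.4 = 159.8.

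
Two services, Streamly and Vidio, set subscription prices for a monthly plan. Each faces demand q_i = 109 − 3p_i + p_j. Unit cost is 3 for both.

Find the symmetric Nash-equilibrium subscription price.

Streamly's profit: π = (p_{Streamly} − 3)(109 − 3p_{Streamly} + p_{Vidio}).
∂π/∂p_{Streamly} = 118 − 6p_{Streamly} + p_{Vidio} = 0 ⇒ p_{Streamly} = 59/3 + (1/6)p_{Vidio}.
Setting p_{Streamly} = p_{Vidio} in the reaction function: p_{Streamly} = 59/3 + (1/6)p_{Streamly}, so p_{Streamly} = (59/3) / (5/6) = 23.6.

23.6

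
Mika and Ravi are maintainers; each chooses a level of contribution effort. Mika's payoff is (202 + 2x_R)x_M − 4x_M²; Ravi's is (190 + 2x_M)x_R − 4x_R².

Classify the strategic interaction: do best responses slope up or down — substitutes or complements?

Expanding Mika's payoff: 202x_M + 2x_Rx_M − 4x_M².
∂π/∂x_M = 202 + 2x_R − 8x_M = 0, so x_M = 25.25 + 0.25x_R.
The best-response slope dx_M/dx_R = 0.25 > 0: the reaction function is upward-sloping, so the choices are strategic complements.

strategic complements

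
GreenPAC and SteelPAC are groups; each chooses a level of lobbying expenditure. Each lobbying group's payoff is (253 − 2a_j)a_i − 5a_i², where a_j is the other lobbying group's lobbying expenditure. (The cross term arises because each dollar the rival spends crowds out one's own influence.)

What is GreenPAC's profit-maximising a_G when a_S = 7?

23.9

GreenPAC's payoff is (253 − 2a_S)a_G − 5a_G².
∂π/∂a_G = 253 − 2a_S − 10a_G = 0, so a_G = 25.3 − 0.2a_S.
At a_S = 7: a_G = 25.3 − 0.2·7 = 23.9.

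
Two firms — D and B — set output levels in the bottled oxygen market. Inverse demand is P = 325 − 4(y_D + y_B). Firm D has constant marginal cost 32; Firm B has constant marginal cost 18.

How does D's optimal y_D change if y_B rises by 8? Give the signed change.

Firm D's profit: π = y_D(325 − 4(y_D + y_B)) − 32y_D.
∂π/∂y_D = 293 − 8y_D − 4y_B = 0, so y_D = 36.625 − 0.5y_B.
The reaction-function slope is −0.5, so an 8-unit rise in y_B moves y_D by −0.5 × 8 = −4. D's best response falls — the actions are strategic substitutes.

-4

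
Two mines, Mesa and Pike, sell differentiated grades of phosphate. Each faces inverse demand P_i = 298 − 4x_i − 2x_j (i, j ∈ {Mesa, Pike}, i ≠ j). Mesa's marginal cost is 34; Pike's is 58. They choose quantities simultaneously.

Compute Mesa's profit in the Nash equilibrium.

2959.36

Mine Mesa's profit: π = x_{Mesa}(298 − 4x_{Mesa} − 2x_{Pike}) − 34x_{Mesa}.
∂π/∂x_{Mesa} = 264 − 8x_{Mesa} − 2x_{Pike} = 0 ⇒ x_{Mesa} = 33 − 0.25x_{Pike}.
Similarly x_{Pike} = 30 − 0.25x_{Mesa}.
Solving the two reaction functions simultaneously: (1 − (−0.25)(−0.25))x_{Mesa} = 33 − 0.25·30, so 0.9375x_{Mesa} = 25.5 and x_{Mesa} = 27.2.
Then x_{Pike} = 30 − 0.25·27.2 = 23.2.
P_{Mesa} = 298 − 4·27.2 − 2·23.2 = 142.8.
Profit = (142.8 − 34)·27.2 = 2959.36.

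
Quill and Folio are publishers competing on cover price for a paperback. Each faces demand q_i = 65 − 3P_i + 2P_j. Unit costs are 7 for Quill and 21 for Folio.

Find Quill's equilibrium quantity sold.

51.375

Quill's profit: π = (P_{Quill} − 7)(65 − 3P_{Quill} + 2P_{Folio}).
∂π/∂P_{Quill} = 86 − 6P_{Quill} + 2P_{Folio} = 0 ⇒ P_{Quill} = 43/3 + (1/3)P_{Folio}.
Similarly P_{Folio} = 64/3 + (1/3)P_{Quill}.
Substituting the second reaction function into the first: P_{Quill} = 43/3 + (1/3)(64/3 + (1/3)P_{Quill}), which gives (8/9)P_{Quill} = 193/9 ⇒ P_{Quill} = 24.125.
Then P_{Folio} = 64/3 + (1/3)·24.125 = 29.375.
q_{Quill} = 65 − 3·24.125 + 2·29.375 = 51.375.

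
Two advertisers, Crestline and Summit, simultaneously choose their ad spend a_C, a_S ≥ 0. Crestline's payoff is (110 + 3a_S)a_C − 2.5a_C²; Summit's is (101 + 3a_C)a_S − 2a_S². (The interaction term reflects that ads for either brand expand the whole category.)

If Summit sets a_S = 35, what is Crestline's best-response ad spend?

43

Expanding Crestline's payoff: 110a_C + 3a_Sa_C − 2.5a_C².
∂π/∂a_C = 110 + 3a_S − 5a_C = 0, so a_C = 22 + 0.6a_S.
At a_S = 35: a_C = 22 + 0.6·35 = 43.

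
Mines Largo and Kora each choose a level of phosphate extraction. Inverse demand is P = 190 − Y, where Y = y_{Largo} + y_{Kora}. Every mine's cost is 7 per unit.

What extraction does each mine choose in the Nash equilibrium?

61

Mine Largo's profit: π = y_{Largo}(190 − (y_{Largo} + y_{Kora})) − 7y_{Largo}.
∂π/∂y_{Largo} = 183 − 2y_{Largo} − y_{Kora} = 0, so y_{Largo} = 91.5 − 0.5y_{Kora}.
Setting y_{Largo} = y_{Kora} in the reaction function: y_{Largo} = 91.5 − 0.5y_{Largo}, so y_{Largo} = 91.5 / 1.5 = 61.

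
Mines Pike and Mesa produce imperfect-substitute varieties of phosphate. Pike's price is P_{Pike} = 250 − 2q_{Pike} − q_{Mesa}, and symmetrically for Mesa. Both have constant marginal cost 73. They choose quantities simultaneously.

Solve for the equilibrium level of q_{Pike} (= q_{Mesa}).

35.4

Mine Pike's profit: π = q_{Pike}(250 − 2q_{Pike} − q_{Mesa}) − 73q_{Pike}.
∂π/∂q_{Pike} = 177 − 4q_{Pike} − q_{Mesa} = 0 ⇒ q_{Pike} = 44.25 − 0.25q_{Mesa}.
Setting q_{Pike} = q_{Mesa} in the reaction function: q_{Pike} = 44.25 − 0.25q_{Pike}, so q_{Pike} = 44.25 / 1.25 = 35.4.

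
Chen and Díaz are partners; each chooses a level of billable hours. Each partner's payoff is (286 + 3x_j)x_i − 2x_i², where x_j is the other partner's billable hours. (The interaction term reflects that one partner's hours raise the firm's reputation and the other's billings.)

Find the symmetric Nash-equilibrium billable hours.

286

Chen's payoff is (286 + 3x_D)x_C − 2x_C².
∂π/∂x_C = 286 + 3x_D − 4x_C = 0, so x_C = 71.5 + 0.75x_D.
By symmetry x_D = x_C; substituting into the reaction function, 0.25x_C = 71.5 and x_C = 286.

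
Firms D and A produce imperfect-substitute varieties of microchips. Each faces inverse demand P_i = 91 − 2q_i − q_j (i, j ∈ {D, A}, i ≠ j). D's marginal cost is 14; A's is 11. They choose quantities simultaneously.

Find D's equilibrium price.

44.4

Firm D's profit: π = q_D(91 − 2q_D − q_A) − 14q_D.
∂π/∂q_D = 77 − 4q_D − q_A = 0 ⇒ q_D = 19.25 − 0.25q_A.
Similarly q_A = 20 − 0.25q_D.
Substituting the second reaction function into the first: q_D = 19.25 − 0.25(20 − 0.25q_D), which gives 0.9375q_D = 14.25 ⇒ q_D = 15.2.
Then q_A = 20 − 0.25·15.2 = 16.2.
P_D = 91 − 2·15.2 − 16.2 = 44.4.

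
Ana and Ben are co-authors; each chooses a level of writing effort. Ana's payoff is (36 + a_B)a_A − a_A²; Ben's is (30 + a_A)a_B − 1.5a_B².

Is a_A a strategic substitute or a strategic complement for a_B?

Expanding Ana's payoff: 36a_A + a_Ba_A − a_A².
∂π/∂a_A = 36 + a_B − 2a_A = 0, so a_A = 18 + 0.5a_B.
The best-response slope da_A/da_B = 0.5 > 0: the reaction function is upward-sloping, so the choices are strategic complements.

strategic complements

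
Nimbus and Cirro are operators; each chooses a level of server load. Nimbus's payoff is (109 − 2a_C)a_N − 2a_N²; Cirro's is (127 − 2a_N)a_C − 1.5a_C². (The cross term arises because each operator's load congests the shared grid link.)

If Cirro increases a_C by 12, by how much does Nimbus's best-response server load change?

-6

Expanding Nimbus's payoff: 109a_N − 2a_Ca_N − 2a_N².
∂π/∂a_N = 109 − 2a_C − 4a_N = 0, so a_N = 27.25 − 0.5a_C.
The reaction-function slope is −0.5, so a 12-unit rise in a_C moves a_N by −0.5 × 12 = −6. Nimbus's best response falls — the actions are strategic substitutes.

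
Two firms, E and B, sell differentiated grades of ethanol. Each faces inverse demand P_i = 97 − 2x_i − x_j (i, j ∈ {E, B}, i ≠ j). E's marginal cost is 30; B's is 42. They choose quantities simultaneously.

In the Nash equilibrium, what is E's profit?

Firm E's profit: π = x_E(97 − 2x_E − x_B) − 30x_E.
∂π/∂x_E = 67 − 4x_E − x_B = 0 ⇒ x_E = 16.75 − 0.25x_B.
Similarly x_B = 13.75 − 0.25x_E.
Substituting the second reaction function into the first: x_E = 16.75 − 0.25(13.75 − 0.25x_E), which gives 0.9375x_E = 13.3125 ⇒ x_E = 14.2.
Then x_B = 13.75 − 0.25·14.2 = 10.2.
P_E = 97 − 2·14.2 − 10.2 = 58.4.
Profit = (58.4 − 30)·14.2 = 403.28.

403.28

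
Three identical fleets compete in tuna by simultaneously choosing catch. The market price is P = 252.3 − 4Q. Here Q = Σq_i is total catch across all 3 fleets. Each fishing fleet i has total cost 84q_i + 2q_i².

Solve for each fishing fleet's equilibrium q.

A representative fishing fleet's profit is π_i = q_i(252.3 − 4Q) − 84q_i − 2q_i², with Q = q_i + Σ_{j≠i} q_j.
First-order condition: 168.3 − 12q_i − 4Σ_{j≠i} q_j = 0.
In a symmetric equilibrium every fishing fleet chooses the same q, so Σ_{j≠i} q_j = 2q. The condition becomes 168.3 − 20q = 0, giving q = 168.3/20 = 8.415.

8.415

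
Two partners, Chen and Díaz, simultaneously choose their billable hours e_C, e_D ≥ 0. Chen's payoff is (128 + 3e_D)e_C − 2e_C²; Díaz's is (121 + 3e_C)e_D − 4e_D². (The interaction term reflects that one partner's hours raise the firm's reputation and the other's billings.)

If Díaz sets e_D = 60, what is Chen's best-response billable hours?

77

Expanding Chen's payoff: 128e_C + 3e_De_C − 2e_C².
∂π/∂e_C = 128 + 3e_D − 4e_C = 0, so e_C = 32 + 0.75e_D.
At e_D = 60: e_C = 32 + 0.75·60 = 77.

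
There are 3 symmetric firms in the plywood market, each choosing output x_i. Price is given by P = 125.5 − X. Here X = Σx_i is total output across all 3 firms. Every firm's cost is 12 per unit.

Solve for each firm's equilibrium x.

A representative firm's profit is π_i = x_i(125.5 − X) − 12x_i, with X = x_i + Σ_{j≠i} x_j.
First-order condition: 113.5 − 2x_i − Σ_{j≠i} x_j = 0.
Imposing symmetry (x_j = x for all j) turns Σ_{j≠i} x_j into 2x, so 113.5 = 4x and x = 28.375.

28.375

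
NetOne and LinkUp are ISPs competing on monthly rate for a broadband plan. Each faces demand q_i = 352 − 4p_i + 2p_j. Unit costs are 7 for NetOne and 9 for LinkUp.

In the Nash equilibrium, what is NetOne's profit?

NetOne's profit: π = (p_{NetOne} − 7)(352 − 4p_{NetOne} + 2p_{LinkUp}).
∂π/∂p_{NetOne} = 380 − 8p_{NetOne} + 2p_{LinkUp} = 0 ⇒ p_{NetOne} = 47.5 + 0.25p_{LinkUp}.
Similarly p_{LinkUp} = 48.5 + 0.25p_{NetOne}.
Substituting the second reaction function into the first: p_{NetOne} = 47.5 + 0.25(48.5 + 0.25p_{NetOne}), which gives 0.9375p_{NetOne} = 59.625 ⇒ p_{NetOne} = 63.6.
Then p_{LinkUp} = 48.5 + 0.25·63.6 = 64.4.
q_{NetOne} = 352 − 4·63.6 + 2·64.4 = 226.4.
Profit = (63.6 − 7)·226.4 = 12814.24.

12814.24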